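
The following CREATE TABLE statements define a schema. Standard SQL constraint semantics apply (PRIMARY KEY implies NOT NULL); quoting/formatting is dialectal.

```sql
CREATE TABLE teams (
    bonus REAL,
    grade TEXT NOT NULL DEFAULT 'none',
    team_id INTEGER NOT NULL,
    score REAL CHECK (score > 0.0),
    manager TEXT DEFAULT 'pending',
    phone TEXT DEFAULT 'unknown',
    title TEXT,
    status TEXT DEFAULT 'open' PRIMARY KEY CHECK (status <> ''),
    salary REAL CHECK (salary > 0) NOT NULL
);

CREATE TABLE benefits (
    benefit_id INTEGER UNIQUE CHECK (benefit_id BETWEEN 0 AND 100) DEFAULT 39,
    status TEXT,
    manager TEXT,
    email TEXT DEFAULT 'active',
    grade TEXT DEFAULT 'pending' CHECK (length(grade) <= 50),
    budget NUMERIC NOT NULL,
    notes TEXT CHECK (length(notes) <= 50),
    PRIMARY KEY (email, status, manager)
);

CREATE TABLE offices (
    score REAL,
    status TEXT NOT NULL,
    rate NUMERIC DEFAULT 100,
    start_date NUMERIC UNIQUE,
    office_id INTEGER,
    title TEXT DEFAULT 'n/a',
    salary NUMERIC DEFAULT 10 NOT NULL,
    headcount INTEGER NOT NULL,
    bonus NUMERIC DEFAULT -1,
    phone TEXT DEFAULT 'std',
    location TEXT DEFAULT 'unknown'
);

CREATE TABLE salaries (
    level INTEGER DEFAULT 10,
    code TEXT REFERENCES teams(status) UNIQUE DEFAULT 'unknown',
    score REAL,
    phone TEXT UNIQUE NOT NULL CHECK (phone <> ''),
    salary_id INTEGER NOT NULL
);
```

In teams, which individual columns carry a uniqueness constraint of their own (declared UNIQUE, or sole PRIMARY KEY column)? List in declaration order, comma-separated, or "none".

- bonus: no UNIQUE or single-column PK constraint.
- grade: no UNIQUE or single-column PK constraint.
- team_id: no UNIQUE or single-column PK constraint.
- score: no UNIQUE or single-column PK constraint.
- manager: no UNIQUE or single-column PK constraint.
- phone: no UNIQUE or single-column PK constraint.
- title: no UNIQUE or single-column PK constraint.
- status: single-column PRIMARY KEY → unique.
- salary: no UNIQUE or single-column PK constraint.

status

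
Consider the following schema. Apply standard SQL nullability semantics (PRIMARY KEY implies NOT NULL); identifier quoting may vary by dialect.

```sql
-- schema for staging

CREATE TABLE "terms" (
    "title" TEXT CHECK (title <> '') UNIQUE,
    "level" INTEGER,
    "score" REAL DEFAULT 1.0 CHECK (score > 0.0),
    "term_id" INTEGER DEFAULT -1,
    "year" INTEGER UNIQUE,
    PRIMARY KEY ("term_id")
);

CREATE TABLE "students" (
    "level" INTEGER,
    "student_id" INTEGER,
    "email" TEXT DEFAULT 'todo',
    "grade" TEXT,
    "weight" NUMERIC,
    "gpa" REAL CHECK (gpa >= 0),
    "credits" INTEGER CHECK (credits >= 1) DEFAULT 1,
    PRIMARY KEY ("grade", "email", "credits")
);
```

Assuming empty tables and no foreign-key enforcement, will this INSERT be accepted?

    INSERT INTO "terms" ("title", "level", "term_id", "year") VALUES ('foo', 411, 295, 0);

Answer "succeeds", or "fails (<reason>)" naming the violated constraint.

succeeds

NOT NULL columns: term_id is supplied.
CHECK constraints: 'foo' satisfies (title <> '').
No constraint is violated.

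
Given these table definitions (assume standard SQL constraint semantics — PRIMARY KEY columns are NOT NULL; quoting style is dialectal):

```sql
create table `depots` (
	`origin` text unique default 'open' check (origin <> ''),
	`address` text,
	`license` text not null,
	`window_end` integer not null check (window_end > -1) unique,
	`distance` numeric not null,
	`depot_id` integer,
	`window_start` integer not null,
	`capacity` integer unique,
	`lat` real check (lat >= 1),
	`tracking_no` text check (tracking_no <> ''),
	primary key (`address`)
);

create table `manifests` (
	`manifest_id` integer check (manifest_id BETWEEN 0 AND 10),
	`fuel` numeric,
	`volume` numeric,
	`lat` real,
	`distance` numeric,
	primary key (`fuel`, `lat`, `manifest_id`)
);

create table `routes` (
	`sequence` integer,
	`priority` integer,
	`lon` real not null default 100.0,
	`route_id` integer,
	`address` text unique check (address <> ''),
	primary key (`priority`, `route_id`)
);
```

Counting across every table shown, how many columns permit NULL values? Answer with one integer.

9

depots: 5 nullable (origin, depot_id, capacity, lat, tracking_no — PK (address) and explicit NOT NULL columns excluded).
manifests: 2 nullable (volume, distance — PK (fuel, lat, manifest_id) and explicit NOT NULL columns excluded).
routes: 2 nullable (sequence, address — PK (priority, route_id) and explicit NOT NULL columns excluded).
Total: 5 + 2 + 2 = 9.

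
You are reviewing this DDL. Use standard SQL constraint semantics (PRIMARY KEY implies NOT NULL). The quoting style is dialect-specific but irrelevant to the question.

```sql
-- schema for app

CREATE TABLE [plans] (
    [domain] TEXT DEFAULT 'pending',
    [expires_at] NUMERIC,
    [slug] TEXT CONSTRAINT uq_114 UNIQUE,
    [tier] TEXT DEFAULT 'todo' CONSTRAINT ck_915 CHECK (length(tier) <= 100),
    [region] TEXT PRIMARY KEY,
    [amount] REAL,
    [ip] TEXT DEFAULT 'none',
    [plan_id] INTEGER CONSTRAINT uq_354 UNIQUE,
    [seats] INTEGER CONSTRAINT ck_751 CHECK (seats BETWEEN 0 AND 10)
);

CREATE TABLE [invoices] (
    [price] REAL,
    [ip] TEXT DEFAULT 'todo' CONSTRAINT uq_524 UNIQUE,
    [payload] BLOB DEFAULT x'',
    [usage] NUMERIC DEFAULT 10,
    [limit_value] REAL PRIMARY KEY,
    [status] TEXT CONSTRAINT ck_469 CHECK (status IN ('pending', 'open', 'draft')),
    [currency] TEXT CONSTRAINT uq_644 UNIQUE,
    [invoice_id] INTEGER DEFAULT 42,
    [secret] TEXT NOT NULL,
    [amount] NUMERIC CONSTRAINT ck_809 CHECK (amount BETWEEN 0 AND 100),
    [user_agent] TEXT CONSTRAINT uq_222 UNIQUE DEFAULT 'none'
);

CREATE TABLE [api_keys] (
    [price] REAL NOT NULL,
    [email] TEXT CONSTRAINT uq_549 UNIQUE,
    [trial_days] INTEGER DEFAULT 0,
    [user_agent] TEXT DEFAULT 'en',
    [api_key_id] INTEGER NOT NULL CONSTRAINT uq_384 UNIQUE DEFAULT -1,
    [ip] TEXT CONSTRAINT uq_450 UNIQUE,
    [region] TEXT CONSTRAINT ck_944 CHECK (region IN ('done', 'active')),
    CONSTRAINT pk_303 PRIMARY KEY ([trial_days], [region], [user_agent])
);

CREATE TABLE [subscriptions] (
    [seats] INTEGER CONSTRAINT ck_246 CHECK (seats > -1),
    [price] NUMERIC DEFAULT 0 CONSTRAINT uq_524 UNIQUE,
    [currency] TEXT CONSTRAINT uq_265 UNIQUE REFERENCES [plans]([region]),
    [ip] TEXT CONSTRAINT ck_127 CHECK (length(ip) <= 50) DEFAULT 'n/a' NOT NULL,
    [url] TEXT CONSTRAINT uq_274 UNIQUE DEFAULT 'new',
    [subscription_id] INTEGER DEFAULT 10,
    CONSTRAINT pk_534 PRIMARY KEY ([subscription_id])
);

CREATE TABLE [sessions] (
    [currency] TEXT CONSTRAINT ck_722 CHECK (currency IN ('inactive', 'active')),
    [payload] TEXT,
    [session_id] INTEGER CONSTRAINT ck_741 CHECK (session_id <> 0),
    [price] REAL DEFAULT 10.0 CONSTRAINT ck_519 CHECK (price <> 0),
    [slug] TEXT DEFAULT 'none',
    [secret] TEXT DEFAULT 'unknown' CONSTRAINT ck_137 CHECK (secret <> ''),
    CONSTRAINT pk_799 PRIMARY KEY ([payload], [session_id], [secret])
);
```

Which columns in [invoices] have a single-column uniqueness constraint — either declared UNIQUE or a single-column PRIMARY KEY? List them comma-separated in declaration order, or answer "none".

- price: no UNIQUE or single-column PK constraint.
- ip: declared UNIQUE → unique.
- payload: no UNIQUE or single-column PK constraint.
- usage: no UNIQUE or single-column PK constraint.
- limit_value: single-column PRIMARY KEY → unique.
- status: no UNIQUE or single-column PK constraint.
- currency: declared UNIQUE → unique.
- invoice_id: no UNIQUE or single-column PK constraint.
- secret: no UNIQUE or single-column PK constraint.
- amount: no UNIQUE or single-column PK constraint.
- user_agent: declared UNIQUE → unique.

ip, limit_value, currency, user_agent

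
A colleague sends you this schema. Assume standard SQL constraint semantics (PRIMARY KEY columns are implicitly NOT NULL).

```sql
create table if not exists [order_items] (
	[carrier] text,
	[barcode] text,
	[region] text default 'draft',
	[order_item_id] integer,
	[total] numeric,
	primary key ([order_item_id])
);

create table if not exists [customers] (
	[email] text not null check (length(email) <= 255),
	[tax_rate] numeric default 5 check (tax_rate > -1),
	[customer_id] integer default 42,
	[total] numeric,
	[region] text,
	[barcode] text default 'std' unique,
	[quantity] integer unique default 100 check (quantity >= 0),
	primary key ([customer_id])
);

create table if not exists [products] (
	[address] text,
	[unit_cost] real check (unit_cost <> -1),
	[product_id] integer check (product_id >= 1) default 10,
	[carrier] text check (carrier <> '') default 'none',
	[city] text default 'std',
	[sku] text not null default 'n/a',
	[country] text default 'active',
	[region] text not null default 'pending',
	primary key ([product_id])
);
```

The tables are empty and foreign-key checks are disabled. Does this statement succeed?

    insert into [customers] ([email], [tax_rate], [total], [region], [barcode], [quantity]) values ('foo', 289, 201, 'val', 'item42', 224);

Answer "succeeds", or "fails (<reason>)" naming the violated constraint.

succeeds

NOT NULL columns: customer_id defaults to 42; email is supplied.
CHECK constraints: 'foo' satisfies (length(email) <= 255); 289 satisfies (tax_rate > -1); 224 satisfies (quantity >= 0).
No constraint is violated.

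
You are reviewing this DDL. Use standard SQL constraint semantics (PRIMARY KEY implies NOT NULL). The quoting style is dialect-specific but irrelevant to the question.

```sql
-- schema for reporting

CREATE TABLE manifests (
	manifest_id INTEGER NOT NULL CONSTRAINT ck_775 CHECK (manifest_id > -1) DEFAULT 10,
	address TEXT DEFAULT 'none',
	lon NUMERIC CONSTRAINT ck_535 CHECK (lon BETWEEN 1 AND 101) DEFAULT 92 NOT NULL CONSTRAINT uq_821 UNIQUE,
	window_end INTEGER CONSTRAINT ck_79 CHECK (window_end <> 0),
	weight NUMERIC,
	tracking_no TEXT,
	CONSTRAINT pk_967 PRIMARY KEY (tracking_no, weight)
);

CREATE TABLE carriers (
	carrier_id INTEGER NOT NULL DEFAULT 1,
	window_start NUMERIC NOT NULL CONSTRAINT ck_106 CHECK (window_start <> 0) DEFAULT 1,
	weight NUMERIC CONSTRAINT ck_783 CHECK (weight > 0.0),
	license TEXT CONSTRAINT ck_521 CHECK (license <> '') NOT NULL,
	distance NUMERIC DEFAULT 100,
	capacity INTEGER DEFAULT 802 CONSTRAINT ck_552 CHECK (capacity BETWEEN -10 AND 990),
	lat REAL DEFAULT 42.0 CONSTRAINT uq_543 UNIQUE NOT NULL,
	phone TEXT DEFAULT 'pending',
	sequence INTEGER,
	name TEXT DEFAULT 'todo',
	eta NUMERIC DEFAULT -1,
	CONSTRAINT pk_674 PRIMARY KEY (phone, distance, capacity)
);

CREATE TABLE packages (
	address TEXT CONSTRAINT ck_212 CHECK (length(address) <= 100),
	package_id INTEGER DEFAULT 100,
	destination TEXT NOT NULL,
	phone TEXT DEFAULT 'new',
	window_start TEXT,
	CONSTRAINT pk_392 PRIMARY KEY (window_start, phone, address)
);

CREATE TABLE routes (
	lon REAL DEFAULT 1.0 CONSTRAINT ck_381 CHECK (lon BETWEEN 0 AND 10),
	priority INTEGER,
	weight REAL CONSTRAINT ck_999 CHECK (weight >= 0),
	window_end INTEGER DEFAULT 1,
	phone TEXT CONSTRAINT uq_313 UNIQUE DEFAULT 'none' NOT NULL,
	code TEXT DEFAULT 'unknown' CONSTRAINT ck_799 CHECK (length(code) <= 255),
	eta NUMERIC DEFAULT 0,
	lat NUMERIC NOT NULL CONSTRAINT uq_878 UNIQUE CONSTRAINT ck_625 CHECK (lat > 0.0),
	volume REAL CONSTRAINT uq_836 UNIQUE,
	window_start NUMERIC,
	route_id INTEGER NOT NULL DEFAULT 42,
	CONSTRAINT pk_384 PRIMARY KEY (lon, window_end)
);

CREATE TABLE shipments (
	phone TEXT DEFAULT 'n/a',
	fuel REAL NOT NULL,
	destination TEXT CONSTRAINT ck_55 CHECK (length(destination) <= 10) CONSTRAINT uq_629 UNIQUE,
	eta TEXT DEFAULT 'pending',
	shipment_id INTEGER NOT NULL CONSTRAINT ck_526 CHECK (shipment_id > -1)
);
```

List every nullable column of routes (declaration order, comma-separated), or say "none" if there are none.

- lon: part of the PRIMARY KEY, which implies NOT NULL → not nullable.
- priority: no NOT NULL constraint applies → nullable.
- weight: CHECK does not forbid NULL (a CHECK constraint passes when its expression is NULL) → nullable.
- window_end: part of the PRIMARY KEY, which implies NOT NULL → not nullable.
- phone: declared NOT NULL → not nullable.
- code: CHECK does not forbid NULL (a CHECK constraint passes when its expression is NULL) → nullable.
- eta: DEFAULT only fills an omitted column; an explicit NULL is still allowed → nullable.
- lat: declared NOT NULL → not nullable.
- volume: UNIQUE does not imply NOT NULL → nullable.
- window_start: no NOT NULL constraint applies → nullable.
- route_id: declared NOT NULL → not nullable.

priority, weight, code, eta, volume, window_start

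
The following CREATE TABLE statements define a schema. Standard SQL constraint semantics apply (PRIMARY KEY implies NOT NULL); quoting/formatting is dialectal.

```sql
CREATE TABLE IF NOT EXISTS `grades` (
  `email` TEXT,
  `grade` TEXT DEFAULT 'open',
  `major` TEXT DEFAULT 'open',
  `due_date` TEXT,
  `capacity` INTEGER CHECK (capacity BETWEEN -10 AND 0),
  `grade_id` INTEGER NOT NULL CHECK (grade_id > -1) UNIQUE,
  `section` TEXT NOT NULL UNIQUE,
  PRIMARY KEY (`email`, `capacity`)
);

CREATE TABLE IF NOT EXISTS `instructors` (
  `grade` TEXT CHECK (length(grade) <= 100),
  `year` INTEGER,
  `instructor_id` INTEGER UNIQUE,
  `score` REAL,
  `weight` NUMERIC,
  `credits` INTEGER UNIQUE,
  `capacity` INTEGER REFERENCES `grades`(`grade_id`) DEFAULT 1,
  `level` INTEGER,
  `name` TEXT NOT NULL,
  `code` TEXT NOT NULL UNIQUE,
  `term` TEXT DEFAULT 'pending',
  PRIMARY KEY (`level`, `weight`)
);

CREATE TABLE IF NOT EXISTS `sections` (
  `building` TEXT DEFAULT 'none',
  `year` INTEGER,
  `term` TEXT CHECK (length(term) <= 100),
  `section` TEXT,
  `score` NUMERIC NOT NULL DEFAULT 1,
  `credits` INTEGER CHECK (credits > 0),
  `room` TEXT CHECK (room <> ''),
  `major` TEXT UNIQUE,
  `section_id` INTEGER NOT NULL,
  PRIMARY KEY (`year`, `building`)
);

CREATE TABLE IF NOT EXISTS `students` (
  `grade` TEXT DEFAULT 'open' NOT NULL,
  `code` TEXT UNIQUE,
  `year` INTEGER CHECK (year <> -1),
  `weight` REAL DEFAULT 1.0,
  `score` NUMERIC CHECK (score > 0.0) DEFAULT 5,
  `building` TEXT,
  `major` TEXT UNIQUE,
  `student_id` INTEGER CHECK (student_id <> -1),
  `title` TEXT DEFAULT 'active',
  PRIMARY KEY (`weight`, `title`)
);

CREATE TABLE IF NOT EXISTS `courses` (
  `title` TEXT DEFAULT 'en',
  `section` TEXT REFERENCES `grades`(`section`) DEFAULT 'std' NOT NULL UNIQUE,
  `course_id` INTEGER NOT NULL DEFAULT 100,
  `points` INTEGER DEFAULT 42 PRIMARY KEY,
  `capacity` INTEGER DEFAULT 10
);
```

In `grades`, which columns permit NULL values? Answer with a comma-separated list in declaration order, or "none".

- email: part of the PRIMARY KEY, which implies NOT NULL → not nullable.
- grade: DEFAULT only fills an omitted column; an explicit NULL is still allowed → nullable.
- major: DEFAULT only fills an omitted column; an explicit NULL is still allowed → nullable.
- due_date: no NOT NULL constraint applies → nullable.
- capacity: part of the PRIMARY KEY, which implies NOT NULL → not nullable.
- grade_id: declared NOT NULL → not nullable.
- section: declared NOT NULL → not nullable.

grade, major, due_date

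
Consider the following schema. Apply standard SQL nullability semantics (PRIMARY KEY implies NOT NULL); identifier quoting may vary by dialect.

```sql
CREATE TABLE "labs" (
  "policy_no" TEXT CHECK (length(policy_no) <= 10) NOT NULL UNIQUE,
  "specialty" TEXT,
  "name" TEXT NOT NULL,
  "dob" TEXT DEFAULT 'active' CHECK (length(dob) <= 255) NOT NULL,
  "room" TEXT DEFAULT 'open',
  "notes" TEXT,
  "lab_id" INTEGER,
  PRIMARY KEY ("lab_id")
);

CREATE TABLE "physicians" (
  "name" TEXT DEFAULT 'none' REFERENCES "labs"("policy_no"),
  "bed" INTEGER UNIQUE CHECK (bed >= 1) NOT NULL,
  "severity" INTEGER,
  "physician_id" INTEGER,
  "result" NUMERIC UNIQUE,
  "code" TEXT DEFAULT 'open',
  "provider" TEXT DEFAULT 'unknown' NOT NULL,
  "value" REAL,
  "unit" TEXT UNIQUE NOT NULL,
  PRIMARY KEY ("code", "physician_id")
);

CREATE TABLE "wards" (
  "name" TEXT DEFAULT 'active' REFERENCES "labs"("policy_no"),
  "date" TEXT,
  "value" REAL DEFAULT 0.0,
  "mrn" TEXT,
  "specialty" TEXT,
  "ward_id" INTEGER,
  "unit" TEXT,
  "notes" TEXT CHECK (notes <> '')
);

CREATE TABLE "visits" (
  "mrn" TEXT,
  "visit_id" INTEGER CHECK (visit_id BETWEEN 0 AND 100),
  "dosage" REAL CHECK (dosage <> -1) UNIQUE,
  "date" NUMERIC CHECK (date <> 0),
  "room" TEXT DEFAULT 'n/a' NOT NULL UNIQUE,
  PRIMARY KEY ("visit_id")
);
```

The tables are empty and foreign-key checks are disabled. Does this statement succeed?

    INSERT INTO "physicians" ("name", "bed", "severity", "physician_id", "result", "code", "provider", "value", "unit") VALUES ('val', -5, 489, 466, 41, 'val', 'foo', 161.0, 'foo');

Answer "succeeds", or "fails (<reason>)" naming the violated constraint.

fails (CHECK on bed)

The value -5 for bed violates CHECK (bed >= 1).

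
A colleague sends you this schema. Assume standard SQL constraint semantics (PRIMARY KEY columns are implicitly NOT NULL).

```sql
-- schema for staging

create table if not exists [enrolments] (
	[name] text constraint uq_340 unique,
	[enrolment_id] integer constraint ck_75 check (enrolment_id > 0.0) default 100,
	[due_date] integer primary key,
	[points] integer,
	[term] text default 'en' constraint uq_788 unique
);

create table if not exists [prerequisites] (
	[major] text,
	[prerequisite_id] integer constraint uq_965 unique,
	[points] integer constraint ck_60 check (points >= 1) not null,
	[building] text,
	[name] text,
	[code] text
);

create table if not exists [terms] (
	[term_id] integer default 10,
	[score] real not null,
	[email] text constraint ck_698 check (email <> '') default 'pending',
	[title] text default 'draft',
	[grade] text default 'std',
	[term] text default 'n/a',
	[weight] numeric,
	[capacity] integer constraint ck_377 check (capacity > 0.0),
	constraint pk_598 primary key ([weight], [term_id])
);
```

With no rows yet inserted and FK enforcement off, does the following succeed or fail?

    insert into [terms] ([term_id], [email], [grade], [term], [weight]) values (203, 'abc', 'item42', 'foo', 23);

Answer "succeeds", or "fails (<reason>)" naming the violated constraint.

fails (NOT NULL on score)

score is omitted from the column list and has no DEFAULT, so it would receive NULL.
But score is declared NOT NULL.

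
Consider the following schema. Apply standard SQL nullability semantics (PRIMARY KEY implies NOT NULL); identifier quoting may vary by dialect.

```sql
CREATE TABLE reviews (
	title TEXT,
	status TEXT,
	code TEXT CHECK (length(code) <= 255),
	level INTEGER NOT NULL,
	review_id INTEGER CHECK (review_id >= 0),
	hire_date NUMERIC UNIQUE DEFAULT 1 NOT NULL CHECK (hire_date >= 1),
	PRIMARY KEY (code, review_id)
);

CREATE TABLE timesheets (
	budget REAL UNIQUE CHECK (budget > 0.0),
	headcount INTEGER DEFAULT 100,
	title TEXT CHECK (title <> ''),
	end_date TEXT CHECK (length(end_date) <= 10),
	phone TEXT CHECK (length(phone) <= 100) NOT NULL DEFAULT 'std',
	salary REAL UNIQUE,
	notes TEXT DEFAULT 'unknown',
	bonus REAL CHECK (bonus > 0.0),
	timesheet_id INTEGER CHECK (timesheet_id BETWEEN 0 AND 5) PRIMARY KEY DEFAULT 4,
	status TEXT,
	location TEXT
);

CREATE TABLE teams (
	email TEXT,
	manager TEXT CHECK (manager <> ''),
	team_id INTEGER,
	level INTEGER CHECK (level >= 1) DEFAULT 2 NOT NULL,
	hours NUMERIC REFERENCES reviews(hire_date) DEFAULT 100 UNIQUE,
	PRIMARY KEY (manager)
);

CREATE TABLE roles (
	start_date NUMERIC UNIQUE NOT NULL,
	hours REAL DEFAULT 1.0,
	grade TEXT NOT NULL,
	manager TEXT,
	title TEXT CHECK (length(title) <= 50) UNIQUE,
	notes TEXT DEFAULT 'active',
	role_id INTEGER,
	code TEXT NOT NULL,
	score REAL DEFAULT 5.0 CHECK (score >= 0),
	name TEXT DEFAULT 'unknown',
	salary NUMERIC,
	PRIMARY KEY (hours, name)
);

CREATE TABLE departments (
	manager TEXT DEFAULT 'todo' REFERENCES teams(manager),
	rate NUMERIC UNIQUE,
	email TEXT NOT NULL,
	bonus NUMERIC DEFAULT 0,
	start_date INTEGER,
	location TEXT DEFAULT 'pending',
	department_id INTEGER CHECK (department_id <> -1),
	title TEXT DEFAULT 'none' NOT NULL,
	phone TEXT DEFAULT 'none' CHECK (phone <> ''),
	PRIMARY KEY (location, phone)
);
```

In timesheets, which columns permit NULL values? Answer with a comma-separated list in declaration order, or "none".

- budget: CHECK does not forbid NULL (a CHECK constraint passes when its expression is NULL) → nullable.
- headcount: DEFAULT only fills an omitted column; an explicit NULL is still allowed → nullable.
- title: CHECK does not forbid NULL (a CHECK constraint passes when its expression is NULL) → nullable.
- end_date: CHECK does not forbid NULL (a CHECK constraint passes when its expression is NULL) → nullable.
- phone: declared NOT NULL → not nullable.
- salary: UNIQUE does not imply NOT NULL → nullable.
- notes: DEFAULT only fills an omitted column; an explicit NULL is still allowed → nullable.
- bonus: CHECK does not forbid NULL (a CHECK constraint passes when its expression is NULL) → nullable.
- timesheet_id: part of the PRIMARY KEY, which implies NOT NULL → not nullable.
- status: no NOT NULL constraint applies → nullable.
- location: no NOT NULL constraint applies → nullable.

budget, headcount, title, end_date, salary, notes, bonus, status, location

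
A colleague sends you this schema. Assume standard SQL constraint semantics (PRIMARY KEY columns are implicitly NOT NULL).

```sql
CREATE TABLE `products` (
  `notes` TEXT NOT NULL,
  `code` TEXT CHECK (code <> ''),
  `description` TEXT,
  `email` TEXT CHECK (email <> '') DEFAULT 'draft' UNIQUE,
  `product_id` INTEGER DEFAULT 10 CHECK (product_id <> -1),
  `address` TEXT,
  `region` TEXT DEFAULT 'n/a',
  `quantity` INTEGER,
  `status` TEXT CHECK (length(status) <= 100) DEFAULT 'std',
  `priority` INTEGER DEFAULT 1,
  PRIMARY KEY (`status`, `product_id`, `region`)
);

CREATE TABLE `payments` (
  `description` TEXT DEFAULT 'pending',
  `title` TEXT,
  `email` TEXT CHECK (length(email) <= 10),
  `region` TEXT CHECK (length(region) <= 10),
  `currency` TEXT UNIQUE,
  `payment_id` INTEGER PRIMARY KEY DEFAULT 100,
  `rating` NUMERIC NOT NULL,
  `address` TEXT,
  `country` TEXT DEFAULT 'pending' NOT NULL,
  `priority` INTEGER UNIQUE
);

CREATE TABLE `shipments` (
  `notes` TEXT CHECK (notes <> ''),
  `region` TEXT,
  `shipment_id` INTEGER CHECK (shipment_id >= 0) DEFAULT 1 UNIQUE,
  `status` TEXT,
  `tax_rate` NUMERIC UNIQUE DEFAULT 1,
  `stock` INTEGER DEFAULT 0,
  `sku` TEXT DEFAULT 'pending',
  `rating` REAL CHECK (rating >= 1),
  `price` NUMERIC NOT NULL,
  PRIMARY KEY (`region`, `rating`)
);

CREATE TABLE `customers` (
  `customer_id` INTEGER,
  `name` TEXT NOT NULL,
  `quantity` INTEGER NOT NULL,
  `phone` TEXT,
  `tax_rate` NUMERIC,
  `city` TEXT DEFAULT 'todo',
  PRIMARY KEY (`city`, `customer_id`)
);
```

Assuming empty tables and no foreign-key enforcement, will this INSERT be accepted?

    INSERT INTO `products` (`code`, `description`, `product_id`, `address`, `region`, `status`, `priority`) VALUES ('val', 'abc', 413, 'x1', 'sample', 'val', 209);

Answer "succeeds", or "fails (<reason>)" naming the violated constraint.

notes is omitted from the column list and has no DEFAULT, so it would receive NULL.
But notes is declared NOT NULL.

fails (NOT NULL on notes)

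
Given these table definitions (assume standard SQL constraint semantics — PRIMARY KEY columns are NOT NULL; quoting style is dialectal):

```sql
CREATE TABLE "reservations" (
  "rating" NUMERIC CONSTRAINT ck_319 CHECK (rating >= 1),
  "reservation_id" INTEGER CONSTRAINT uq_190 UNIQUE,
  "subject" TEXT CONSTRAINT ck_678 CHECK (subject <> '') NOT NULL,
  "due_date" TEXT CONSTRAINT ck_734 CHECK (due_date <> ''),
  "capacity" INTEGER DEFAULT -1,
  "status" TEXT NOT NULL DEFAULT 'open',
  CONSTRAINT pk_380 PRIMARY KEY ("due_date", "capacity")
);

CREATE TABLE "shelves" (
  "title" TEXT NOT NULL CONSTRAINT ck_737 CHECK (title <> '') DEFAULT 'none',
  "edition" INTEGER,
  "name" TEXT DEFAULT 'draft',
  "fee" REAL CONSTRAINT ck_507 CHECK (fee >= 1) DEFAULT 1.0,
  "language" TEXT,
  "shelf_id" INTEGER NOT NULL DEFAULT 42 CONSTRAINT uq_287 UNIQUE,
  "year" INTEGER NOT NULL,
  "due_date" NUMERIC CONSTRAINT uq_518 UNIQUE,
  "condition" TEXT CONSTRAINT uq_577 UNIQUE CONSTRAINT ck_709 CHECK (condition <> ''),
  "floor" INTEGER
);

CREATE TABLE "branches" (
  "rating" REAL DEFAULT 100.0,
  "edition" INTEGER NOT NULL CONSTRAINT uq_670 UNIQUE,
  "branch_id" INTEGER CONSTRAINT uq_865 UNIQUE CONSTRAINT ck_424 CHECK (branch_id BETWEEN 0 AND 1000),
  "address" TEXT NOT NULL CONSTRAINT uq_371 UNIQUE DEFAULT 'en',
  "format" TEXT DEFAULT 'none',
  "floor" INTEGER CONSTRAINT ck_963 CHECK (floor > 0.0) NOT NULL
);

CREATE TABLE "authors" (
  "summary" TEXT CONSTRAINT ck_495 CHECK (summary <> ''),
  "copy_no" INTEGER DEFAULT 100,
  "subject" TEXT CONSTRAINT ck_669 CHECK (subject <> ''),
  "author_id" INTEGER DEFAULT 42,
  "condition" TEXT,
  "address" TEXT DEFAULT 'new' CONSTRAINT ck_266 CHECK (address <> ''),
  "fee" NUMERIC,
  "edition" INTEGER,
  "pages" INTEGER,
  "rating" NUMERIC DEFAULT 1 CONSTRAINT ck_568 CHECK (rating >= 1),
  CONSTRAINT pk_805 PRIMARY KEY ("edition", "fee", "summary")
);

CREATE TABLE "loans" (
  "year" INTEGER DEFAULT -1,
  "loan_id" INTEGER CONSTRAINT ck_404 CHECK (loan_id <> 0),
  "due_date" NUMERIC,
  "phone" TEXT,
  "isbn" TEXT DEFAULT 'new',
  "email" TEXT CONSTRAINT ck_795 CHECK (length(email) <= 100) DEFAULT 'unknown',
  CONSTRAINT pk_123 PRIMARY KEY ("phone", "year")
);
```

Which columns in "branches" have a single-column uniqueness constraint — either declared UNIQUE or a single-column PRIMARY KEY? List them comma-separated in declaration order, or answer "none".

edition, branch_id, address

- rating: no UNIQUE or single-column PK constraint.
- edition: declared UNIQUE → unique.
- branch_id: declared UNIQUE → unique.
- address: declared UNIQUE → unique.
- format: no UNIQUE or single-column PK constraint.
- floor: no UNIQUE or single-column PK constraint.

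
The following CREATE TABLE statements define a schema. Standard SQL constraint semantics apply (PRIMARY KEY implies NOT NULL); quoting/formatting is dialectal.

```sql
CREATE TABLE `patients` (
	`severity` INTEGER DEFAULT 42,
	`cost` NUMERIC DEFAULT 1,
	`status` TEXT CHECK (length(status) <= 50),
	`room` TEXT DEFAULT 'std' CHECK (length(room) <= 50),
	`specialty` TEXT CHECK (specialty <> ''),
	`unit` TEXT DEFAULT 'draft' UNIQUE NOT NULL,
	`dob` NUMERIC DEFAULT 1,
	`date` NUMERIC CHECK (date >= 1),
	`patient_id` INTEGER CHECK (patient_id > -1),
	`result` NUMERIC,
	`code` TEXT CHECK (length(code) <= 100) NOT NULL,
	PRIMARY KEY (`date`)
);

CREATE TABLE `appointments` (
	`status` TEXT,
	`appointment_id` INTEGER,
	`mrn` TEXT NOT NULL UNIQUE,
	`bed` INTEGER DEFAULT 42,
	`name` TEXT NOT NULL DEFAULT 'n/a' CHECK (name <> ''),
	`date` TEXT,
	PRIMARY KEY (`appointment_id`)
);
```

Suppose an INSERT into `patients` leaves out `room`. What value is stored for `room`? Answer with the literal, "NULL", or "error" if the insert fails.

'std'

room has an explicit DEFAULT 'std'.
When the column is omitted from an INSERT, that default is used.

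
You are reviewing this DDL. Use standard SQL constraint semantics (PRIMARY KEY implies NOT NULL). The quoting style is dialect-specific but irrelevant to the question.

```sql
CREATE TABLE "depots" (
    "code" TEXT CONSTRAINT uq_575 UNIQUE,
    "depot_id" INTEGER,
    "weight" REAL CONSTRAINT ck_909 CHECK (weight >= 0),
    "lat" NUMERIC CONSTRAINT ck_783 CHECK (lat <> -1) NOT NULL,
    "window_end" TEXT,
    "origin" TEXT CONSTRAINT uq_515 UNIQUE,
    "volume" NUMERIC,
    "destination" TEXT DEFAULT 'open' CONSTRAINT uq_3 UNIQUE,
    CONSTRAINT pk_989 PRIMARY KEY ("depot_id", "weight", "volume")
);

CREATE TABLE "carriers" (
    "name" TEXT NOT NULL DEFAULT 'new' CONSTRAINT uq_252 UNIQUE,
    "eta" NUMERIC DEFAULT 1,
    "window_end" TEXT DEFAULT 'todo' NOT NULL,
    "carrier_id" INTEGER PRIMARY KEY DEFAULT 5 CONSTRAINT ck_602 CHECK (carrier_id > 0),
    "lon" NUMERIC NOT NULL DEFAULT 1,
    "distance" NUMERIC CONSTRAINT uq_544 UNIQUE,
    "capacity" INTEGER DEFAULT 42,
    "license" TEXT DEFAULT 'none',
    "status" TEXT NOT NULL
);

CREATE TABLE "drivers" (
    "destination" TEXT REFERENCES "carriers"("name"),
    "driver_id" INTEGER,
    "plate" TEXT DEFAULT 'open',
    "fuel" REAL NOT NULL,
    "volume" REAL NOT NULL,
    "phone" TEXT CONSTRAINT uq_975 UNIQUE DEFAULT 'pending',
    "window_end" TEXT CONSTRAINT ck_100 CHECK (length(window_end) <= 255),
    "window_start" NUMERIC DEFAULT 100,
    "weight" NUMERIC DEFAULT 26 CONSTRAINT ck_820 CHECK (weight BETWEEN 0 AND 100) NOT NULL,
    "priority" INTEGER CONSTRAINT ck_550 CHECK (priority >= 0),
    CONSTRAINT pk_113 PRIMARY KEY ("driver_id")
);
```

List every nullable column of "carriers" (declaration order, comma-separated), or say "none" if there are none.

- name: declared NOT NULL → not nullable.
- eta: DEFAULT only fills an omitted column; an explicit NULL is still allowed → nullable.
- window_end: declared NOT NULL → not nullable.
- carrier_id: part of the PRIMARY KEY, which implies NOT NULL → not nullable.
- lon: declared NOT NULL → not nullable.
- distance: UNIQUE does not imply NOT NULL → nullable.
- capacity: DEFAULT only fills an omitted column; an explicit NULL is still allowed → nullable.
- license: DEFAULT only fills an omitted column; an explicit NULL is still allowed → nullable.
- status: declared NOT NULL → not nullable.

eta, distance, capacity, license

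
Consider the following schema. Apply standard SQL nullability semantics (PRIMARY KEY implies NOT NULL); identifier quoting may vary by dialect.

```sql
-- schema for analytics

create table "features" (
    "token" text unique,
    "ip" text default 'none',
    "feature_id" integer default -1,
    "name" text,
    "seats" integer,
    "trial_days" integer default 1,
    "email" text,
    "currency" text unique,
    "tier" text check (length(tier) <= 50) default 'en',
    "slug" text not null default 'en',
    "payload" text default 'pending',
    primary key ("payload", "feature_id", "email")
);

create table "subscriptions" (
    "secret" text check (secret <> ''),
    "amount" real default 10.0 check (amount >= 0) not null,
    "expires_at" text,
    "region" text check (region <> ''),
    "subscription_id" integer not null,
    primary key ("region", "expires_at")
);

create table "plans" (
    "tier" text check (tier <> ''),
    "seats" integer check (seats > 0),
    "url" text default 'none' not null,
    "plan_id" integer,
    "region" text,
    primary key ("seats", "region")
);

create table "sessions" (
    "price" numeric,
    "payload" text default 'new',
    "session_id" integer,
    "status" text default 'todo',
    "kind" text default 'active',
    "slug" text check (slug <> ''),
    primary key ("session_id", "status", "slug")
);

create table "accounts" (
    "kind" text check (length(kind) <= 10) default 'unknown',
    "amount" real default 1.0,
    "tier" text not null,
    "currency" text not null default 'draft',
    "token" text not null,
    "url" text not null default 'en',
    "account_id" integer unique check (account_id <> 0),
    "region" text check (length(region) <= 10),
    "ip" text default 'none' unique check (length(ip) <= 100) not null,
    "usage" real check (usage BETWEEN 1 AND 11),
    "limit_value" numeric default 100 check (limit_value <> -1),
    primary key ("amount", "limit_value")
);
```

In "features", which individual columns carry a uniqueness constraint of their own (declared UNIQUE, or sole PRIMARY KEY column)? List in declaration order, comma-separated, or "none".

token, currency

- token: declared UNIQUE → unique.
- ip: no UNIQUE or single-column PK constraint.
- feature_id: part of a composite PRIMARY KEY — only the tuple is unique, not this column on its own.
- name: no UNIQUE or single-column PK constraint.
- seats: no UNIQUE or single-column PK constraint.
- trial_days: no UNIQUE or single-column PK constraint.
- email: part of a composite PRIMARY KEY — only the tuple is unique, not this column on its own.
- currency: declared UNIQUE → unique.
- tier: no UNIQUE or single-column PK constraint.
- slug: no UNIQUE or single-column PK constraint.
- payload: part of a composite PRIMARY KEY — only the tuple is unique, not this column on its own.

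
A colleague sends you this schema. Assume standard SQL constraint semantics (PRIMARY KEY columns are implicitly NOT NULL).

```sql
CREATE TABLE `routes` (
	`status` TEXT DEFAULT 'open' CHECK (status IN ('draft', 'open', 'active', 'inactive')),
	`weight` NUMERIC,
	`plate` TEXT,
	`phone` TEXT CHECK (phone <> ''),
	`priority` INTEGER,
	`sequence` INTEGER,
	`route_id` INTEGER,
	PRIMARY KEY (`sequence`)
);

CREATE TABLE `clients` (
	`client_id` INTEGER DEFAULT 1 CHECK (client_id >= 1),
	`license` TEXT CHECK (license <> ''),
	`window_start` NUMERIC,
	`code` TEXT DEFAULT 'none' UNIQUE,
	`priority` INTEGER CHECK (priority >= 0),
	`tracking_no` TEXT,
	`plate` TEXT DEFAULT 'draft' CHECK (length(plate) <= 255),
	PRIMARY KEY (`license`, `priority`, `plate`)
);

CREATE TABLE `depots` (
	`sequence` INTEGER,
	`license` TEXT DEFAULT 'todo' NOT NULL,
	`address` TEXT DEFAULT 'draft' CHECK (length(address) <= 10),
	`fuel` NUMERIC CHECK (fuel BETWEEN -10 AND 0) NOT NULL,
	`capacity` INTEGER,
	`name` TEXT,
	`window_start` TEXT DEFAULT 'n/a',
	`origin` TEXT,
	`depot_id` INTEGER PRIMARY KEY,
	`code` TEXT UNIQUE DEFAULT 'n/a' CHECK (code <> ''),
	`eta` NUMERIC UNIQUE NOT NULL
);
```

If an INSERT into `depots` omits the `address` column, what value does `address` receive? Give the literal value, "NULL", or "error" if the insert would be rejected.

address has an explicit DEFAULT 'draft'.
When the column is omitted from an INSERT, that default is used.

'draft'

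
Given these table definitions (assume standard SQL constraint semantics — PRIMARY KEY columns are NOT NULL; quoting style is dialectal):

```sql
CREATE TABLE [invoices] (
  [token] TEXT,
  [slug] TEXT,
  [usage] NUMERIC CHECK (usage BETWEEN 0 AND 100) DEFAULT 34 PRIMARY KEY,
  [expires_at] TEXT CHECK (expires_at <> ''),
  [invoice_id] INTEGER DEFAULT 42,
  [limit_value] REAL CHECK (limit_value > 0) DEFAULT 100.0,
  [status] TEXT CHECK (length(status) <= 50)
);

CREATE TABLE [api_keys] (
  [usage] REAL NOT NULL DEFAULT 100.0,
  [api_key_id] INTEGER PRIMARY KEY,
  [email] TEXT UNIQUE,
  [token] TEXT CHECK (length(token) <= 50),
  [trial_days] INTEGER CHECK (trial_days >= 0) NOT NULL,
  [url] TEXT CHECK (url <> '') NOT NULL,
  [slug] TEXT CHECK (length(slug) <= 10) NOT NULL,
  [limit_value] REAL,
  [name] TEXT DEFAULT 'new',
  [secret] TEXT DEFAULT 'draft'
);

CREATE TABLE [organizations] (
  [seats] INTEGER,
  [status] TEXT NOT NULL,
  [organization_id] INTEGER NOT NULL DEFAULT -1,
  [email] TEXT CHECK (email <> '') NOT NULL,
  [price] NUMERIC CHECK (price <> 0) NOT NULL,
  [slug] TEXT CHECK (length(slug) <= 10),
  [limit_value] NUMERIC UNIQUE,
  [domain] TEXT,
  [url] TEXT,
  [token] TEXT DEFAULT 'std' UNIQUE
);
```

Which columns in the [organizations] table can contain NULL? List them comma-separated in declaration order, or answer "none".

- seats: no NOT NULL constraint applies → nullable.
- status: declared NOT NULL → not nullable.
- organization_id: declared NOT NULL → not nullable.
- email: declared NOT NULL → not nullable.
- price: declared NOT NULL → not nullable.
- slug: CHECK does not forbid NULL (a CHECK constraint passes when its expression is NULL) → nullable.
- limit_value: UNIQUE does not imply NOT NULL → nullable.
- domain: no NOT NULL constraint applies → nullable.
- url: no NOT NULL constraint applies → nullable.
- token: UNIQUE does not imply NOT NULL → nullable.

seats, slug, limit_value, domain, url, token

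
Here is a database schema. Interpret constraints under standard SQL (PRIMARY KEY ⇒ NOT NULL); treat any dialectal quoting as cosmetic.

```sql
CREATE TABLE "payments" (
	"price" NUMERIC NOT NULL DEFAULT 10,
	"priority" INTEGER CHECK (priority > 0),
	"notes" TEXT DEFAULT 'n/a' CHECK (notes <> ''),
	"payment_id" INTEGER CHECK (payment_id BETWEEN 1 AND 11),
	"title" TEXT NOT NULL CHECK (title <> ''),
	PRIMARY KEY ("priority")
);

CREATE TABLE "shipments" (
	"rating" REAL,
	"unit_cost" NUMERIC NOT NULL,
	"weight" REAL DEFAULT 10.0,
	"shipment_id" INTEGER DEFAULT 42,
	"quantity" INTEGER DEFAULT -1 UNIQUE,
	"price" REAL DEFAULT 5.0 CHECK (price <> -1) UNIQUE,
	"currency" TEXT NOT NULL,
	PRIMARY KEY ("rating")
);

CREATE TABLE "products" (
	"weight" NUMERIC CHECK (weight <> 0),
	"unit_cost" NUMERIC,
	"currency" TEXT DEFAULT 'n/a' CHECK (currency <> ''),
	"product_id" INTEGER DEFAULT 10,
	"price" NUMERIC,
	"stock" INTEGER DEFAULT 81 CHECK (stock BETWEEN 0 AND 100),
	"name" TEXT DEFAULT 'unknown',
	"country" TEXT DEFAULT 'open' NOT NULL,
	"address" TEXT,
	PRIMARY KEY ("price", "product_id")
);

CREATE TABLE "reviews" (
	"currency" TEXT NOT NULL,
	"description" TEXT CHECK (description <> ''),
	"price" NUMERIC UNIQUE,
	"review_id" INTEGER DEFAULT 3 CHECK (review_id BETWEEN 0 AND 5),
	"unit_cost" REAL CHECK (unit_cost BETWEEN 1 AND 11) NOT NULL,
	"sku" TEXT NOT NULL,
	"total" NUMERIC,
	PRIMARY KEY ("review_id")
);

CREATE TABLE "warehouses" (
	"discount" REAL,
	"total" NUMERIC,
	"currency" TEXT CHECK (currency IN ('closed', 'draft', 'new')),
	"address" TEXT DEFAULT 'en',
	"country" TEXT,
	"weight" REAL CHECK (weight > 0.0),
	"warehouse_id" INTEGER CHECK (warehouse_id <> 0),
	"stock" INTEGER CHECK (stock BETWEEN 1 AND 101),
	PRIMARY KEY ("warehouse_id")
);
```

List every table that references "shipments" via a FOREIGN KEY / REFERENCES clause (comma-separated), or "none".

none

No REFERENCES clause anywhere in the schema names shipments.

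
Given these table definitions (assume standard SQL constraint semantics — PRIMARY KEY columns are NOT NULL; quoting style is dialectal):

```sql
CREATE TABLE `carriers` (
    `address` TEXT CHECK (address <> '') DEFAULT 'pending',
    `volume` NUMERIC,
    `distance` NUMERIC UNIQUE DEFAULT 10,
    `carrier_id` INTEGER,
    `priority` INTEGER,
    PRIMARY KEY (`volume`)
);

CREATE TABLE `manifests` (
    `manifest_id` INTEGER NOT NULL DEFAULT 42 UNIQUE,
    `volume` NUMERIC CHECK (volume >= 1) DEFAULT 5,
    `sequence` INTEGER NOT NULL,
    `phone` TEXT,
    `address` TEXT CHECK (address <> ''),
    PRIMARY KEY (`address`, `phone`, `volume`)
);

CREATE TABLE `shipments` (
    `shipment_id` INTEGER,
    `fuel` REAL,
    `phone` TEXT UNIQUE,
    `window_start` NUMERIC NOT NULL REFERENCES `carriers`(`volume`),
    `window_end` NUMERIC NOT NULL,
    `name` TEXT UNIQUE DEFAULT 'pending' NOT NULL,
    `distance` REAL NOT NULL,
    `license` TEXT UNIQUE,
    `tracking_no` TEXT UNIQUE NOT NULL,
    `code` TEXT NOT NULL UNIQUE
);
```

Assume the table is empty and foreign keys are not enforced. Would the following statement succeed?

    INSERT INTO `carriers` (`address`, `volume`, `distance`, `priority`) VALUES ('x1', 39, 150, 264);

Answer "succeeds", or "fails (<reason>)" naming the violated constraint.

NOT NULL columns: volume is supplied.
CHECK constraints: 'x1' satisfies (address <> '').
No constraint is violated.

succeeds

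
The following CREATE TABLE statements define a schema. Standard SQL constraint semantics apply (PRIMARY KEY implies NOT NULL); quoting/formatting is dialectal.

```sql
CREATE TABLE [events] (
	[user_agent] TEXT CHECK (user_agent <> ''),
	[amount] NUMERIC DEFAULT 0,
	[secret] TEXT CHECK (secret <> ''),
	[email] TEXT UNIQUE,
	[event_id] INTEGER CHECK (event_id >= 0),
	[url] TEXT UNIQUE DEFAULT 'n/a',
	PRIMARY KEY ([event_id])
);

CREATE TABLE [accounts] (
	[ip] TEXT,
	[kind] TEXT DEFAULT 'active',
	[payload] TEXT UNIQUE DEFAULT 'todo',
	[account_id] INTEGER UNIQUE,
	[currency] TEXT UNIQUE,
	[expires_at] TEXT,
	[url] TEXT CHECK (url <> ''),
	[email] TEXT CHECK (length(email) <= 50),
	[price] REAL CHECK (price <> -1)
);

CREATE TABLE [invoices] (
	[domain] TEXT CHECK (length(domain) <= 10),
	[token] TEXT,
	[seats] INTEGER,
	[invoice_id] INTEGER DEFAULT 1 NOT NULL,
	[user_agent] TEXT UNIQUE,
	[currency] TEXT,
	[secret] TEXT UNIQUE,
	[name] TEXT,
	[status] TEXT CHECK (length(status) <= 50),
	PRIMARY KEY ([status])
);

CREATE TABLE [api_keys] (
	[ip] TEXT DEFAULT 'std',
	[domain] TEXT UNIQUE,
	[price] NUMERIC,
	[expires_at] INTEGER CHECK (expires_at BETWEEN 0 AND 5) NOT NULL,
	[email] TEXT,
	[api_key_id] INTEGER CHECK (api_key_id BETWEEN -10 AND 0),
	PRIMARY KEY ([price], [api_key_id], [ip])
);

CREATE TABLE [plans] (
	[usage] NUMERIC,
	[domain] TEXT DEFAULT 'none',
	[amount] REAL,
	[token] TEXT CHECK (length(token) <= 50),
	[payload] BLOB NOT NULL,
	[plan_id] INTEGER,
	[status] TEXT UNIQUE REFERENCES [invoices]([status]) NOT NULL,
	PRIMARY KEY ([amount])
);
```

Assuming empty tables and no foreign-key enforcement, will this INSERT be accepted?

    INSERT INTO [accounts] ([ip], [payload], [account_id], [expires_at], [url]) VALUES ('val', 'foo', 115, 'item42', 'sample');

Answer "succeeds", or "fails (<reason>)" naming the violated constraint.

succeeds

accounts has no NOT NULL or PRIMARY KEY columns.
CHECK constraints: 'sample' satisfies (url <> '').
No constraint is violated.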